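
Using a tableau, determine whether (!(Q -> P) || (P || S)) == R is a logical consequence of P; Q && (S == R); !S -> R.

Yes

Initial set: {T P; T (Q && (S == R)); T (!S -> R); F ((!(Q -> P) || (P || S)) == R)}.
T (Q && (S == R)): α-rule — add T Q, T (S == R).
T (!S -> R): β-rule — branch into F !S  //  T R.
  branch 1 (add F !S):
    F ((!(Q -> P) || (P || S)) == R): β-rule — branch into T (!(Q -> P) || (P || S)), F R  //  F (!(Q -> P) || (P || S)), T R.
      branch 1.1 (add T (!(Q -> P) || (P || S)), F R):
        T (S == R): β-rule — branch into T S, T R  //  F S, F R.
          branch 1.1.1 (add T S, T R):
            × closes — contains both R and !R.
          branch 1.1.2 (add F S, F R):
            × closes — contains both S and !S.
      branch 1.2 (add F (!(Q -> P) || (P || S)), T R):
        F (!(Q -> P) || (P || S)): α-rule — add F !(Q -> P), F (P || S).
        F (P || S): α-rule — add F P, F S.
        × closes — contains both P and !P.
  branch 2 (add T R):
    F ((!(Q -> P) || (P || S)) == R): β-rule — branch into T (!(Q -> P) || (P || S)), F R  //  F (!(Q -> P) || (P || S)), T R.
      branch 2.1 (add T (!(Q -> P) || (P || S)), F R):
        × closes — contains both R and !R.
      branch 2.2 (add F (!(Q -> P) || (P || S)), T R):
        F (!(Q -> P) || (P || S)): α-rule — add F !(Q -> P), F (P || S).
        F (P || S): α-rule — add F P, F S.
        × closes — contains both P and !P.
All 5 branches close.
Every branch closed, so the premises entail the conclusion.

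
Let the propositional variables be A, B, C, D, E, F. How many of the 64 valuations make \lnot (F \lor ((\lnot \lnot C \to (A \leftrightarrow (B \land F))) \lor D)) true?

4

Initial set: {\lnot (F \lor ((\lnot \lnot C \to (A \leftrightarrow (B \land F))) \lor D))}.
\lnot (F \lor ((\lnot \lnot C \to (A \leftrightarrow (B \land F))) \lor D)): α-rule — add \lnot F, \lnot ((\lnot \lnot C \to (A \leftrightarrow (B \land F))) \lor D).
\lnot ((\lnot \lnot C \to (A \leftrightarrow (B \land F))) \lor D): α-rule — add \lnot (\lnot \lnot C \to (A \leftrightarrow (B \land F))), \lnot D.
\lnot (\lnot \lnot C \to (A \leftrightarrow (B \land F))): α-rule — add \lnot \lnot C, \lnot (A \leftrightarrow (B \land F)).
\lnot \lnot C: drop double negation, giving C.
\lnot (A \leftrightarrow (B \land F)): β-rule — branch into A, \lnot (B \land F)  //  \lnot A, (B \land F).
  branch 1 (add A, \lnot (B \land F)):
    \lnot (B \land F): β-rule — branch into \lnot B  //  \lnot F.
      branch 1.1 (add \lnot B):
        ○ open, literals {A=true, B=false, C=true, D=false, F=false}.
      branch 1.2 (add \lnot F):
        ○ open, literals {A=true, C=true, D=false, F=false}.
  branch 2 (add \lnot A, (B \land F)):
    (B \land F): α-rule — add B, F.
    × closes — contains both F and \lnot F.
1 branch closed, 2 open.
Each open branch fixes some atoms; the unmentioned ones are free. Counting distinct full assignments: branch {A=true, B=false, C=true, D=false, F=false} (E) contributes 2 new; branch {A=true, C=true, D=false, F=false} (B, E) contributes 2 new. Total: 4.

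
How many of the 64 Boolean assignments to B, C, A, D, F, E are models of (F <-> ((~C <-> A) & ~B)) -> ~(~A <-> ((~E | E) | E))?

48

Initial set: {((F <-> ((~C <-> A) & ~B)) -> ~(~A <-> ((~E | E) | E)))}.
((F <-> ((~C <-> A) & ~B)) -> ~(~A <-> ((~E | E) | E))): β-rule — branch into ~(F <-> ((~C <-> A) & ~B))  //  ~(~A <-> ((~E | E) | E)).
  branch 1 (add ~(F <-> ((~C <-> A) & ~B))):
    ~(F <-> ((~C <-> A) & ~B)): β-rule — branch into F, ~((~C <-> A) & ~B)  //  ~F, ((~C <-> A) & ~B).
      branch 1.1 (add F, ~((~C <-> A) & ~B)):
        ~((~C <-> A) & ~B): β-rule — branch into ~(~C <-> A)  //  ~~B.
          branch 1.1.1 (add ~(~C <-> A)):
            ~(~C <-> A): β-rule — branch into ~C, ~A  //  ~~C, A.
              branch 1.1.1.1 (add ~C, ~A):
                ○ open, literals {A=F, C=F, F=T}.
              branch 1.1.1.2 (add ~~C, A):
                ○ open, literals {A=T, C=T, F=T}.
          branch 1.1.2 (add ~~B):
            ○ open, literals {B=T, F=T}.
      branch 1.2 (add ~F, ((~C <-> A) & ~B)):
        ((~C <-> A) & ~B): α-rule — add (~C <-> A), ~B.
        (~C <-> A): β-rule — branch into ~C, A  //  ~~C, ~A.
          branch 1.2.1 (add ~C, A):
            ○ open, literals {A=T, B=F, C=F, F=F}.
          branch 1.2.2 (add ~~C, ~A):
            ○ open, literals {A=F, B=F, C=T, F=F}.
  branch 2 (add ~(~A <-> ((~E | E) | E))):
    ~(~A <-> ((~E | E) | E)): β-rule — branch into ~A, ~((~E | E) | E)  //  ~~A, ((~E | E) | E).
      branch 2.1 (add ~A, ~((~E | E) | E)):
        ~((~E | E) | E): α-rule — add ~(~E | E), ~E.
        ~(~E | E): α-rule — add ~~E, ~E.
        × closes — contains both E and ~E.
      branch 2.2 (add ~~A, ((~E | E) | E)):
        ((~E | E) | E): β-rule — branch into (~E | E)  //  E.
          branch 2.2.1 (add (~E | E)):
            (~E | E): β-rule — branch into ~E  //  E.
              branch 2.2.1.1 (add ~E):
                ○ open, literals {A=T, E=F}.
              branch 2.2.1.2 (add E):
                ○ open, literals {A=T, E=T}.
          branch 2.2.2 (add E):
            ○ open, literals {A=T, E=T}.
1 branch closed, 8 open.
Each open branch fixes some atoms; the unmentioned ones are free. Counting distinct full assignments: branch {A=F, C=F, F=T} (B, D, E) contributes 8 new; branch {A=T, C=T, F=T} (B, D, E) contributes 8 new; branch {B=T, F=T} (C, A, D, E) contributes 8 new; branch {A=T, B=F, C=F, F=F} (D, E) contributes 4 new; branch {A=F, B=F, C=T, F=F} (D, E) contributes 4 new; branch {A=T, E=F} (B, C, D, F) contributes 8 new; branch {A=T, E=T} (B, C, D, F) contributes 8 new; branch {A=T, E=T} (B, C, D, F) contributes 0 new. Total: 48.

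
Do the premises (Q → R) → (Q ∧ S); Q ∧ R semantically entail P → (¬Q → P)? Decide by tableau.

Initial set: {((Q → R) → (Q ∧ S)); (Q ∧ R); ¬(P → (¬Q → P))}.
(Q ∧ R): α-rule — add Q, R.
¬(P → (¬Q → P)): α-rule — add P, ¬(¬Q → P).
¬(¬Q → P): α-rule — add ¬Q, ¬P.
× closes — contains both Q and ¬Q.
All 1 branch closes.
Every branch closed, so the premises entail the conclusion.

Yes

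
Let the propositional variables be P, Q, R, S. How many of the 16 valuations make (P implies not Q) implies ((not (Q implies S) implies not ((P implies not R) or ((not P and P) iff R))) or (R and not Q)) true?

14

Initial set: {T ((P implies not Q) implies ((not (Q implies S) implies not ((P implies not R) or ((not P and P) iff R))) or (R and not Q)))}.
T ((P implies not Q) implies ((not (Q implies S) implies not ((P implies not R) or ((not P and P) iff R))) or (R and not Q))): β-rule — branch into F (P implies not Q)  //  T ((not (Q implies S) implies not ((P implies not R) or ((not P and P) iff R))) or (R and not Q)).
  branch 1 (add F (P implies not Q)):
    F (P implies not Q): α-rule — add T P, F not Q.
    ○ open, literals {P=T, Q=T}.
  branch 2 (add T ((not (Q implies S) implies not ((P implies not R) or ((not P and P) iff R))) or (R and not Q))):
    T ((not (Q implies S) implies not ((P implies not R) or ((not P and P) iff R))) or (R and not Q)): β-rule — branch into T (not (Q implies S) implies not ((P implies not R) or ((not P and P) iff R)))  //  T (R and not Q).
      branch 2.1 (add T (not (Q implies S) implies not ((P implies not R) or ((not P and P) iff R)))):
        T (not (Q implies S) implies not ((P implies not R) or ((not P and P) iff R))): β-rule — branch into F not (Q implies S)  //  T not ((P implies not R) or ((not P and P) iff R)).
          branch 2.1.1 (add F not (Q implies S)):
            F not (Q implies S): β-rule — branch into F Q  //  T S.
              branch 2.1.1.1 (add F Q):
                ○ open, literals {Q=F}.
              branch 2.1.1.2 (add T S):
                ○ open, literals {S=T}.
          branch 2.1.2 (add T not ((P implies not R) or ((not P and P) iff R))):
            T not ((P implies not R) or ((not P and P) iff R)): α-rule — add F (P implies not R), F ((not P and P) iff R).
            F (P implies not R): α-rule — add T P, F not R.
            F ((not P and P) iff R): β-rule — branch into T (not P and P), F R  //  F (not P and P), T R.
              branch 2.1.2.1 (add T (not P and P), F R):
                × closes — contains both R and not R.
              branch 2.1.2.2 (add F (not P and P), T R):
                F (not P and P): β-rule — branch into F not P  //  F P.
                  branch 2.1.2.2.1 (add F not P):
                    ○ open, literals {P=T, R=T}.
                  branch 2.1.2.2.2 (add F P):
                    × closes — contains both P and not P.
      branch 2.2 (add T (R and not Q)):
        T (R and not Q): α-rule — add T R, T not Q.
        ○ open, literals {Q=F, R=T}.
2 branches closed, 5 open.
Each open branch fixes some atoms; the unmentioned ones are free. Counting distinct full assignments: branch {P=T, Q=T} (R, S) contributes 4 new; branch {Q=F} (P, R, S) contributes 8 new; branch {S=T} (P, Q, R) contributes 2 new; branch {P=T, R=T} (Q, S) contributes 0 new; branch {Q=F, R=T} (P, S) contributes 0 new. Total: 14.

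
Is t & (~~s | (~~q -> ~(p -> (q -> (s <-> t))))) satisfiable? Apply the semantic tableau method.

Initial set: {(t & (~~s | (~~q -> ~(p -> (q -> (s <-> t))))))}.
(t & (~~s | (~~q -> ~(p -> (q -> (s <-> t)))))): α-rule — add t, (~~s | (~~q -> ~(p -> (q -> (s <-> t))))).
(~~s | (~~q -> ~(p -> (q -> (s <-> t))))): β-rule — branch into ~~s  //  (~~q -> ~(p -> (q -> (s <-> t)))).
  branch 1 (add ~~s):
    ~~s: drop double negation, giving s.
    ○ open, literals {s=true, t=true}.
  branch 2 (add (~~q -> ~(p -> (q -> (s <-> t))))):
    (~~q -> ~(p -> (q -> (s <-> t)))): β-rule — branch into ~~~q  //  ~(p -> (q -> (s <-> t))).
      branch 2.1 (add ~~~q):
        ~~~q: drop double negation, giving ~q.
        ○ open, literals {q=false, t=true}.
      branch 2.2 (add ~(p -> (q -> (s <-> t)))):
        ~(p -> (q -> (s <-> t))): α-rule — add p, ~(q -> (s <-> t)).
        ~(q -> (s <-> t)): α-rule — add q, ~(s <-> t).
        ~(s <-> t): β-rule — branch into s, ~t  //  ~s, t.
          branch 2.2.1 (add s, ~t):
            × closes — contains both t and ~t.
          branch 2.2.2 (add ~s, t):
            ○ open, literals {p=true, q=true, s=false, t=true}.
1 branch closed, 3 open.
An open branch gives a satisfying assignment: s=true, t=true.

Satisfiable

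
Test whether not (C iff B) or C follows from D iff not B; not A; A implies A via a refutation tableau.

No

Initial set: {(D iff not B); not A; (A implies A); not (not (C iff B) or C)}.
not (not (C iff B) or C): α-rule — add not not (C iff B), not C.
(D iff not B): β-rule — branch into D, not B  //  not D, not not B.
  branch 1 (add D, not B):
    (A implies A): β-rule — branch into not A  //  A.
      branch 1.1 (add not A):
        not not (C iff B): β-rule — branch into C, B  //  not C, not B.
          branch 1.1.1 (add C, B):
            × closes — contains both C and not C.
          branch 1.1.2 (add not C, not B):
            ○ open, literals {A=false, B=false, C=false, D=true}.
      branch 1.2 (add A):
        × closes — contains both A and not A.
  branch 2 (add not D, not not B):
    (A implies A): β-rule — branch into not A  //  A.
      branch 2.1 (add not A):
        not not (C iff B): β-rule — branch into C, B  //  not C, not B.
          branch 2.1.1 (add C, B):
            × closes — contains both C and not C.
          branch 2.1.2 (add not C, not B):
            × closes — contains both B and not B.
      branch 2.2 (add A):
        × closes — contains both A and not A.
5 branches closed, 1 open.
An open branch gives a countermodel: A=false, B=false, C=false, D=true (unmentioned atoms arbitrary); the premises hold there but the conclusion fails.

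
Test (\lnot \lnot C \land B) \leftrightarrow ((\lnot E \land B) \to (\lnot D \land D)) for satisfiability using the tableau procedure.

Initial set: {T ((\lnot \lnot C \land B) \leftrightarrow ((\lnot E \land B) \to (\lnot D \land D)))}.
T ((\lnot \lnot C \land B) \leftrightarrow ((\lnot E \land B) \to (\lnot D \land D))): β-rule — branch into T (\lnot \lnot C \land B), T ((\lnot E \land B) \to (\lnot D \land D))  //  F (\lnot \lnot C \land B), F ((\lnot E \land B) \to (\lnot D \land D)).
  branch 1 (add T (\lnot \lnot C \land B), T ((\lnot E \land B) \to (\lnot D \land D))):
    T (\lnot \lnot C \land B): α-rule — add T \lnot \lnot C, T B.
    T \lnot \lnot C: drop double negation, giving T C.
    T ((\lnot E \land B) \to (\lnot D \land D)): β-rule — branch into F (\lnot E \land B)  //  T (\lnot D \land D).
      branch 1.1 (add F (\lnot E \land B)):
        F (\lnot E \land B): β-rule — branch into F \lnot E  //  F B.
          branch 1.1.1 (add F \lnot E):
            ○ open, literals {B=T, C=T, E=T}.
          branch 1.1.2 (add F B):
            × closes — contains both B and \lnot B.
      branch 1.2 (add T (\lnot D \land D)):
        T (\lnot D \land D): α-rule — add T \lnot D, T D.
        × closes — contains both D and \lnot D.
  branch 2 (add F (\lnot \lnot C \land B), F ((\lnot E \land B) \to (\lnot D \land D))):
    F ((\lnot E \land B) \to (\lnot D \land D)): α-rule — add T (\lnot E \land B), F (\lnot D \land D).
    T (\lnot E \land B): α-rule — add T \lnot E, T B.
    F (\lnot \lnot C \land B): β-rule — branch into F \lnot \lnot C  //  F B.
      branch 2.1 (add F \lnot \lnot C):
        F \lnot \lnot C: drop double negation, giving F C.
        F (\lnot D \land D): β-rule — branch into F \lnot D  //  F D.
          branch 2.1.1 (add F \lnot D):
            ○ open, literals {B=T, C=F, D=T, E=F}.
          branch 2.1.2 (add F D):
            ○ open, literals {B=T, C=F, D=F, E=F}.
      branch 2.2 (add F B):
        × closes — contains both B and \lnot B.
3 branches closed, 3 open.
An open branch gives a satisfying assignment: B=T, C=T, E=T.

Satisfiable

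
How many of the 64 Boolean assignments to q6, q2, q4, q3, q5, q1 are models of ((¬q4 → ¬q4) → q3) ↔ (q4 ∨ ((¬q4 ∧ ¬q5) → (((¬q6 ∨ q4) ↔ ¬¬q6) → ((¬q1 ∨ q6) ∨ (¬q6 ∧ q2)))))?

32

Initial set: {(((¬q4 → ¬q4) → q3) ↔ (q4 ∨ ((¬q4 ∧ ¬q5) → (((¬q6 ∨ q4) ↔ ¬¬q6) → ((¬q1 ∨ q6) ∨ (¬q6 ∧ q2))))))}.
(((¬q4 → ¬q4) → q3) ↔ (q4 ∨ ((¬q4 ∧ ¬q5) → (((¬q6 ∨ q4) ↔ ¬¬q6) → ((¬q1 ∨ q6) ∨ (¬q6 ∧ q2)))))): β-rule — branch into ((¬q4 → ¬q4) → q3), (q4 ∨ ((¬q4 ∧ ¬q5) → (((¬q6 ∨ q4) ↔ ¬¬q6) → ((¬q1 ∨ q6) ∨ (¬q6 ∧ q2)))))  //  ¬((¬q4 → ¬q4) → q3), ¬(q4 ∨ ((¬q4 ∧ ¬q5) → (((¬q6 ∨ q4) ↔ ¬¬q6) → ((¬q1 ∨ q6) ∨ (¬q6 ∧ q2))))).
  branch 1 (add ((¬q4 → ¬q4) → q3), (q4 ∨ ((¬q4 ∧ ¬q5) → (((¬q6 ∨ q4) ↔ ¬¬q6) → ((¬q1 ∨ q6) ∨ (¬q6 ∧ q2)))))):
    ((¬q4 → ¬q4) → q3): β-rule — branch into ¬(¬q4 → ¬q4)  //  q3.
      branch 1.1 (add ¬(¬q4 → ¬q4)):
        ¬(¬q4 → ¬q4): α-rule — add ¬q4, ¬¬q4.
        × closes — contains both q4 and ¬q4.
      branch 1.2 (add q3):
        (q4 ∨ ((¬q4 ∧ ¬q5) → (((¬q6 ∨ q4) ↔ ¬¬q6) → ((¬q1 ∨ q6) ∨ (¬q6 ∧ q2))))): β-rule — branch into q4  //  ((¬q4 ∧ ¬q5) → (((¬q6 ∨ q4) ↔ ¬¬q6) → ((¬q1 ∨ q6) ∨ (¬q6 ∧ q2)))).
          branch 1.2.1 (add q4):
            ○ open, literals {q3=true, q4=true}.
          branch 1.2.2 (add ((¬q4 ∧ ¬q5) → (((¬q6 ∨ q4) ↔ ¬¬q6) → ((¬q1 ∨ q6) ∨ (¬q6 ∧ q2))))):
            ((¬q4 ∧ ¬q5) → (((¬q6 ∨ q4) ↔ ¬¬q6) → ((¬q1 ∨ q6) ∨ (¬q6 ∧ q2)))): β-rule — branch into ¬(¬q4 ∧ ¬q5)  //  (((¬q6 ∨ q4) ↔ ¬¬q6) → ((¬q1 ∨ q6) ∨ (¬q6 ∧ q2))).
              branch 1.2.2.1 (add ¬(¬q4 ∧ ¬q5)):
                ¬(¬q4 ∧ ¬q5): β-rule — branch into ¬¬q4  //  ¬¬q5.
                  branch 1.2.2.1.1 (add ¬¬q4):
                    ○ open, literals {q3=true, q4=true}.
                  branch 1.2.2.1.2 (add ¬¬q5):
                    ○ open, literals {q3=true, q5=true}.
              branch 1.2.2.2 (add (((¬q6 ∨ q4) ↔ ¬¬q6) → ((¬q1 ∨ q6) ∨ (¬q6 ∧ q2)))):
                (((¬q6 ∨ q4) ↔ ¬¬q6) → ((¬q1 ∨ q6) ∨ (¬q6 ∧ q2))): β-rule — branch into ¬((¬q6 ∨ q4) ↔ ¬¬q6)  //  ((¬q1 ∨ q6) ∨ (¬q6 ∧ q2)).
                  branch 1.2.2.2.1 (add ¬((¬q6 ∨ q4) ↔ ¬¬q6)):
                    ¬((¬q6 ∨ q4) ↔ ¬¬q6): β-rule — branch into (¬q6 ∨ q4), ¬¬¬q6  //  ¬(¬q6 ∨ q4), ¬¬q6.
                      branch 1.2.2.2.1.1 (add (¬q6 ∨ q4), ¬¬¬q6):
                        ¬¬¬q6: drop double negation, giving ¬q6.
                        (¬q6 ∨ q4): β-rule — branch into ¬q6  //  q4.
                          branch 1.2.2.2.1.1.1 (add ¬q6):
                            ○ open, literals {q3=true, q6=false}.
                          branch 1.2.2.2.1.1.2 (add q4):
                            ○ open, literals {q3=true, q4=true, q6=false}.
                      branch 1.2.2.2.1.2 (add ¬(¬q6 ∨ q4), ¬¬q6):
                        ¬(¬q6 ∨ q4): α-rule — add ¬¬q6, ¬q4.
                        ¬¬q6: drop double negation, giving q6.
                        ○ open, literals {q3=true, q4=false, q6=true}.
                  branch 1.2.2.2.2 (add ((¬q1 ∨ q6) ∨ (¬q6 ∧ q2))):
                    ((¬q1 ∨ q6) ∨ (¬q6 ∧ q2)): β-rule — branch into (¬q1 ∨ q6)  //  (¬q6 ∧ q2).
                      branch 1.2.2.2.2.1 (add (¬q1 ∨ q6)):
                        (¬q1 ∨ q6): β-rule — branch into ¬q1  //  q6.
                          branch 1.2.2.2.2.1.1 (add ¬q1):
                            ○ open, literals {q1=false, q3=true}.
                          branch 1.2.2.2.2.1.2 (add q6):
                            ○ open, literals {q3=true, q6=true}.
                      branch 1.2.2.2.2.2 (add (¬q6 ∧ q2)):
                        (¬q6 ∧ q2): α-rule — add ¬q6, q2.
                        ○ open, literals {q2=true, q3=true, q6=false}.
  branch 2 (add ¬((¬q4 → ¬q4) → q3), ¬(q4 ∨ ((¬q4 ∧ ¬q5) → (((¬q6 ∨ q4) ↔ ¬¬q6) → ((¬q1 ∨ q6) ∨ (¬q6 ∧ q2)))))):
    ¬((¬q4 → ¬q4) → q3): α-rule — add (¬q4 → ¬q4), ¬q3.
    ¬(q4 ∨ ((¬q4 ∧ ¬q5) → (((¬q6 ∨ q4) ↔ ¬¬q6) → ((¬q1 ∨ q6) ∨ (¬q6 ∧ q2))))): α-rule — add ¬q4, ¬((¬q4 ∧ ¬q5) → (((¬q6 ∨ q4) ↔ ¬¬q6) → ((¬q1 ∨ q6) ∨ (¬q6 ∧ q2)))).
    ¬((¬q4 ∧ ¬q5) → (((¬q6 ∨ q4) ↔ ¬¬q6) → ((¬q1 ∨ q6) ∨ (¬q6 ∧ q2)))): α-rule — add (¬q4 ∧ ¬q5), ¬(((¬q6 ∨ q4) ↔ ¬¬q6) → ((¬q1 ∨ q6) ∨ (¬q6 ∧ q2))).
    (¬q4 ∧ ¬q5): α-rule — add ¬q4, ¬q5.
    ¬(((¬q6 ∨ q4) ↔ ¬¬q6) → ((¬q1 ∨ q6) ∨ (¬q6 ∧ q2))): α-rule — add ((¬q6 ∨ q4) ↔ ¬¬q6), ¬((¬q1 ∨ q6) ∨ (¬q6 ∧ q2)).
    ¬((¬q1 ∨ q6) ∨ (¬q6 ∧ q2)): α-rule — add ¬(¬q1 ∨ q6), ¬(¬q6 ∧ q2).
    ¬(¬q1 ∨ q6): α-rule — add ¬¬q1, ¬q6.
    (¬q4 → ¬q4): β-rule — branch into ¬¬q4  //  ¬q4.
      branch 2.1 (add ¬¬q4):
        × closes — contains both q4 and ¬q4.
      branch 2.2 (add ¬q4):
        ((¬q6 ∨ q4) ↔ ¬¬q6): β-rule — branch into (¬q6 ∨ q4), ¬¬q6  //  ¬(¬q6 ∨ q4), ¬¬¬q6.
          branch 2.2.1 (add (¬q6 ∨ q4), ¬¬q6):
            ¬¬q6: drop double negation, giving q6.
            × closes — contains both q6 and ¬q6.
          branch 2.2.2 (add ¬(¬q6 ∨ q4), ¬¬¬q6):
            ¬(¬q6 ∨ q4): α-rule — add ¬¬q6, ¬q4.
            × closes — contains both q6 and ¬q6.
4 branches closed, 9 open.
Each open branch fixes some atoms; the unmentioned ones are free. Counting distinct full assignments: branch {q3=true, q4=true} (q6, q2, q5, q1) contributes 16 new; branch {q3=true, q4=true} (q6, q2, q5, q1) contributes 0 new; branch {q3=true, q5=true} (q6, q2, q4, q1) contributes 8 new; branch {q3=true, q6=false} (q2, q4, q5, q1) contributes 4 new; branch {q3=true, q4=true, q6=false} (q2, q5, q1) contributes 0 new; branch {q3=true, q4=false, q6=true} (q2, q5, q1) contributes 4 new; branch {q1=false, q3=true} (q6, q2, q4, q5) contributes 0 new; branch {q3=true, q6=true} (q2, q4, q5, q1) contributes 0 new; branch {q2=true, q3=true, q6=false} (q4, q5, q1) contributes 0 new. Total: 32.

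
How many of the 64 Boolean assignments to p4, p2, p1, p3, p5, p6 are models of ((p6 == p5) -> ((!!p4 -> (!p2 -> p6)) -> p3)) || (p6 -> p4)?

Initial set: {T (((p6 == p5) -> ((!!p4 -> (!p2 -> p6)) -> p3)) || (p6 -> p4))}.
T (((p6 == p5) -> ((!!p4 -> (!p2 -> p6)) -> p3)) || (p6 -> p4)): β-rule — branch into T ((p6 == p5) -> ((!!p4 -> (!p2 -> p6)) -> p3))  //  T (p6 -> p4).
  branch 1 (add T ((p6 == p5) -> ((!!p4 -> (!p2 -> p6)) -> p3))):
    T ((p6 == p5) -> ((!!p4 -> (!p2 -> p6)) -> p3)): β-rule — branch into F (p6 == p5)  //  T ((!!p4 -> (!p2 -> p6)) -> p3).
      branch 1.1 (add F (p6 == p5)):
        F (p6 == p5): β-rule — branch into T p6, F p5  //  F p6, T p5.
          branch 1.1.1 (add T p6, F p5):
            ○ open, literals {p5=F, p6=T}.
          branch 1.1.2 (add F p6, T p5):
            ○ open, literals {p5=T, p6=F}.
      branch 1.2 (add T ((!!p4 -> (!p2 -> p6)) -> p3)):
        T ((!!p4 -> (!p2 -> p6)) -> p3): β-rule — branch into F (!!p4 -> (!p2 -> p6))  //  T p3.
          branch 1.2.1 (add F (!!p4 -> (!p2 -> p6))):
            F (!!p4 -> (!p2 -> p6)): α-rule — add T !!p4, F (!p2 -> p6).
            T !!p4: drop double negation, giving T p4.
            F (!p2 -> p6): α-rule — add T !p2, F p6.
            ○ open, literals {p2=F, p4=T, p6=F}.
          branch 1.2.2 (add T p3):
            ○ open, literals {p3=T}.
  branch 2 (add T (p6 -> p4)):
    T (p6 -> p4): β-rule — branch into F p6  //  T p4.
      branch 2.1 (add F p6):
        ○ open, literals {p6=F}.
      branch 2.2 (add T p4):
        ○ open, literals {p4=T}.
0 branches closed, 6 open.
Each open branch fixes some atoms; the unmentioned ones are free. Counting distinct full assignments: branch {p5=F, p6=T} (p4, p2, p1, p3) contributes 16 new; branch {p5=T, p6=F} (p4, p2, p1, p3) contributes 16 new; branch {p2=F, p4=T, p6=F} (p1, p3, p5) contributes 4 new; branch {p3=T} (p4, p2, p1, p5, p6) contributes 14 new; branch {p6=F} (p4, p2, p1, p3, p5) contributes 6 new; branch {p4=T} (p2, p1, p3, p5, p6) contributes 4 new. Total: 60.

60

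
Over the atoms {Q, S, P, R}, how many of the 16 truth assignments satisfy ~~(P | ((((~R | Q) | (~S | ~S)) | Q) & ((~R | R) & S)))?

11

Initial set: {~~(P | ((((~R | Q) | (~S | ~S)) | Q) & ((~R | R) & S)))}.
~~(P | ((((~R | Q) | (~S | ~S)) | Q) & ((~R | R) & S))): drop double negation, giving (P | ((((~R | Q) | (~S | ~S)) | Q) & ((~R | R) & S))).
(P | ((((~R | Q) | (~S | ~S)) | Q) & ((~R | R) & S))): β-rule — branch into P  //  ((((~R | Q) | (~S | ~S)) | Q) & ((~R | R) & S)).
  branch 1 (add P):
    ○ open, literals {P=true}.
  branch 2 (add ((((~R | Q) | (~S | ~S)) | Q) & ((~R | R) & S))):
    ((((~R | Q) | (~S | ~S)) | Q) & ((~R | R) & S)): α-rule — add (((~R | Q) | (~S | ~S)) | Q), ((~R | R) & S).
    ((~R | R) & S): α-rule — add (~R | R), S.
    (((~R | Q) | (~S | ~S)) | Q): β-rule — branch into ((~R | Q) | (~S | ~S))  //  Q.
      branch 2.1 (add ((~R | Q) | (~S | ~S))):
        (~R | R): β-rule — branch into ~R  //  R.
          branch 2.1.1 (add ~R):
            ((~R | Q) | (~S | ~S)): β-rule — branch into (~R | Q)  //  (~S | ~S).
              branch 2.1.1.1 (add (~R | Q)):
                (~R | Q): β-rule — branch into ~R  //  Q.
                  branch 2.1.1.1.1 (add ~R):
                    ○ open, literals {R=false, S=true}.
                  branch 2.1.1.1.2 (add Q):
                    ○ open, literals {Q=true, R=false, S=true}.
              branch 2.1.1.2 (add (~S | ~S)):
                (~S | ~S): β-rule — branch into ~S  //  ~S.
                  branch 2.1.1.2.1 (add ~S):
                    × closes — contains both S and ~S.
                  branch 2.1.1.2.2 (add ~S):
                    × closes — contains both S and ~S.
          branch 2.1.2 (add R):
            ((~R | Q) | (~S | ~S)): β-rule — branch into (~R | Q)  //  (~S | ~S).
              branch 2.1.2.1 (add (~R | Q)):
                (~R | Q): β-rule — branch into ~R  //  Q.
                  branch 2.1.2.1.1 (add ~R):
                    × closes — contains both R and ~R.
                  branch 2.1.2.1.2 (add Q):
                    ○ open, literals {Q=true, R=true, S=true}.
              branch 2.1.2.2 (add (~S | ~S)):
                (~S | ~S): β-rule — branch into ~S  //  ~S.
                  branch 2.1.2.2.1 (add ~S):
                    × closes — contains both S and ~S.
                  branch 2.1.2.2.2 (add ~S):
                    × closes — contains both S and ~S.
      branch 2.2 (add Q):
        (~R | R): β-rule — branch into ~R  //  R.
          branch 2.2.1 (add ~R):
            ○ open, literals {Q=true, R=false, S=true}.
          branch 2.2.2 (add R):
            ○ open, literals {Q=true, R=true, S=true}.
5 branches closed, 6 open.
Each open branch fixes some atoms; the unmentioned ones are free. Counting distinct full assignments: branch {P=true} (Q, S, R) contributes 8 new; branch {R=false, S=true} (Q, P) contributes 2 new; branch {Q=true, R=false, S=true} (P) contributes 0 new; branch {Q=true, R=true, S=true} (P) contributes 1 new; branch {Q=true, R=false, S=true} (P) contributes 0 new; branch {Q=true, R=true, S=true} (P) contributes 0 new. Total: 11.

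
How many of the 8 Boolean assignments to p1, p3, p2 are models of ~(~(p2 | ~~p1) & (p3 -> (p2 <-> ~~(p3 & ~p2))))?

7

Initial set: {T ~(~(p2 | ~~p1) & (p3 -> (p2 <-> ~~(p3 & ~p2))))}.
T ~(~(p2 | ~~p1) & (p3 -> (p2 <-> ~~(p3 & ~p2)))): β-rule — branch into F ~(p2 | ~~p1)  //  F (p3 -> (p2 <-> ~~(p3 & ~p2))).
  branch 1 (add F ~(p2 | ~~p1)):
    F ~(p2 | ~~p1): β-rule — branch into T p2  //  T ~~p1.
      branch 1.1 (add T p2):
        ○ open, literals {p2=T}.
      branch 1.2 (add T ~~p1):
        T ~~p1: drop double negation, giving T p1.
        ○ open, literals {p1=T}.
  branch 2 (add F (p3 -> (p2 <-> ~~(p3 & ~p2)))):
    F (p3 -> (p2 <-> ~~(p3 & ~p2))): α-rule — add T p3, F (p2 <-> ~~(p3 & ~p2)).
    F (p2 <-> ~~(p3 & ~p2)): β-rule — branch into T p2, F ~~(p3 & ~p2)  //  F p2, T ~~(p3 & ~p2).
      branch 2.1 (add T p2, F ~~(p3 & ~p2)):
        F ~~(p3 & ~p2): drop double negation, giving F (p3 & ~p2).
        F (p3 & ~p2): β-rule — branch into F p3  //  F ~p2.
          branch 2.1.1 (add F p3):
            × closes — contains both p3 and ~p3.
          branch 2.1.2 (add F ~p2):
            ○ open, literals {p2=T, p3=T}.
      branch 2.2 (add F p2, T ~~(p3 & ~p2)):
        T ~~(p3 & ~p2): drop double negation, giving T (p3 & ~p2).
        T (p3 & ~p2): α-rule — add T p3, T ~p2.
        ○ open, literals {p2=F, p3=T}.
1 branch closed, 4 open.
Each open branch fixes some atoms; the unmentioned ones are free. Counting distinct full assignments: branch {p2=T} (p1, p3) contributes 4 new; branch {p1=T} (p3, p2) contributes 2 new; branch {p2=T, p3=T} (p1) contributes 0 new; branch {p2=F, p3=T} (p1) contributes 1 new. Total: 7.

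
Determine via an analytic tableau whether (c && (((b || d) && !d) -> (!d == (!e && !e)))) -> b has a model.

Satisfiable

Initial set: {((c && (((b || d) && !d) -> (!d == (!e && !e)))) -> b)}.
((c && (((b || d) && !d) -> (!d == (!e && !e)))) -> b): β-rule — branch into !(c && (((b || d) && !d) -> (!d == (!e && !e))))  //  b.
  branch 1 (add !(c && (((b || d) && !d) -> (!d == (!e && !e))))):
    !(c && (((b || d) && !d) -> (!d == (!e && !e)))): β-rule — branch into !c  //  !(((b || d) && !d) -> (!d == (!e && !e))).
      branch 1.1 (add !c):
        ○ open, literals {c=false}.
      branch 1.2 (add !(((b || d) && !d) -> (!d == (!e && !e)))):
        !(((b || d) && !d) -> (!d == (!e && !e))): α-rule — add ((b || d) && !d), !(!d == (!e && !e)).
        ((b || d) && !d): α-rule — add (b || d), !d.
        !(!d == (!e && !e)): β-rule — branch into !d, !(!e && !e)  //  !!d, (!e && !e).
          branch 1.2.1 (add !d, !(!e && !e)):
            (b || d): β-rule — branch into b  //  d.
              branch 1.2.1.1 (add b):
                !(!e && !e): β-rule — branch into !!e  //  !!e.
                  branch 1.2.1.1.1 (add !!e):
                    ○ open, literals {b=true, d=false, e=true}.
                  branch 1.2.1.1.2 (add !!e):
                    ○ open, literals {b=true, d=false, e=true}.
              branch 1.2.1.2 (add d):
                × closes — contains both d and !d.
          branch 1.2.2 (add !!d, (!e && !e)):
            × closes — contains both d and !d.
  branch 2 (add b):
    ○ open, literals {b=true}.
2 branches closed, 4 open.
An open branch gives a satisfying assignment: c=false.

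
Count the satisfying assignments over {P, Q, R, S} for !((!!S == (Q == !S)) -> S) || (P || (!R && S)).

12

Initial set: {(!((!!S == (Q == !S)) -> S) || (P || (!R && S)))}.
(!((!!S == (Q == !S)) -> S) || (P || (!R && S))): β-rule — branch into !((!!S == (Q == !S)) -> S)  //  (P || (!R && S)).
  branch 1 (add !((!!S == (Q == !S)) -> S)):
    !((!!S == (Q == !S)) -> S): α-rule — add (!!S == (Q == !S)), !S.
    (!!S == (Q == !S)): β-rule — branch into !!S, (Q == !S)  //  !!!S, !(Q == !S).
      branch 1.1 (add !!S, (Q == !S)):
        !!S: drop double negation, giving S.
        × closes — contains both S and !S.
      branch 1.2 (add !!!S, !(Q == !S)):
        !!!S: drop double negation, giving !S.
        !(Q == !S): β-rule — branch into Q, !!S  //  !Q, !S.
          branch 1.2.1 (add Q, !!S):
            × closes — contains both S and !S.
          branch 1.2.2 (add !Q, !S):
            ○ open, literals {Q=0, S=0}.
  branch 2 (add (P || (!R && S))):
    (P || (!R && S)): β-rule — branch into P  //  (!R && S).
      branch 2.1 (add P):
        ○ open, literals {P=1}.
      branch 2.2 (add (!R && S)):
        (!R && S): α-rule — add !R, S.
        ○ open, literals {R=0, S=1}.
2 branches closed, 3 open.
Each open branch fixes some atoms; the unmentioned ones are free. Counting distinct full assignments: branch {Q=0, S=0} (P, R) contributes 4 new; branch {P=1} (Q, R, S) contributes 6 new; branch {R=0, S=1} (P, Q) contributes 2 new. Total: 12.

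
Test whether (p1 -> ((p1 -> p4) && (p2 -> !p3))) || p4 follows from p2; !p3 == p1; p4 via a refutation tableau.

Initial set: {p2; (!p3 == p1); p4; !((p1 -> ((p1 -> p4) && (p2 -> !p3))) || p4)}.
!((p1 -> ((p1 -> p4) && (p2 -> !p3))) || p4): α-rule — add !(p1 -> ((p1 -> p4) && (p2 -> !p3))), !p4.
× closes — contains both p4 and !p4.
All 1 branch closes.
Every branch closed, so the premises entail the conclusion.

Yes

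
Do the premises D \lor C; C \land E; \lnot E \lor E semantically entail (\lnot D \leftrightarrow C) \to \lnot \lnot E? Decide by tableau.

Yes

Initial set: {(D \lor C); (C \land E); (\lnot E \lor E); \lnot ((\lnot D \leftrightarrow C) \to \lnot \lnot E)}.
(C \land E): α-rule — add C, E.
\lnot ((\lnot D \leftrightarrow C) \to \lnot \lnot E): α-rule — add (\lnot D \leftrightarrow C), \lnot \lnot \lnot E.
\lnot \lnot \lnot E: drop double negation, giving \lnot E.
× closes — contains both E and \lnot E.
All 1 branch closes.
Every branch closed, so the premises entail the conclusion.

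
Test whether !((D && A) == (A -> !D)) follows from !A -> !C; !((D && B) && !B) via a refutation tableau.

Initial set: {(!A -> !C); !((D && B) && !B); !!((D && A) == (A -> !D))}.
(!A -> !C): β-rule — branch into !!A  //  !C.
  branch 1 (add !!A):
    !((D && B) && !B): β-rule — branch into !(D && B)  //  !!B.
      branch 1.1 (add !(D && B)):
        !!((D && A) == (A -> !D)): β-rule — branch into (D && A), (A -> !D)  //  !(D && A), !(A -> !D).
          branch 1.1.1 (add (D && A), (A -> !D)):
            (D && A): α-rule — add D, A.
            !(D && B): β-rule — branch into !D  //  !B.
              branch 1.1.1.1 (add !D):
                × closes — contains both D and !D.
              branch 1.1.1.2 (add !B):
                (A -> !D): β-rule — branch into !A  //  !D.
                  branch 1.1.1.2.1 (add !A):
                    × closes — contains both A and !A.
                  branch 1.1.1.2.2 (add !D):
                    × closes — contains both D and !D.
          branch 1.1.2 (add !(D && A), !(A -> !D)):
            !(A -> !D): α-rule — add A, !!D.
            !(D && B): β-rule — branch into !D  //  !B.
              branch 1.1.2.1 (add !D):
                × closes — contains both D and !D.
              branch 1.1.2.2 (add !B):
                !(D && A): β-rule — branch into !D  //  !A.
                  branch 1.1.2.2.1 (add !D):
                    × closes — contains both D and !D.
                  branch 1.1.2.2.2 (add !A):
                    × closes — contains both A and !A.
      branch 1.2 (add !!B):
        !!((D && A) == (A -> !D)): β-rule — branch into (D && A), (A -> !D)  //  !(D && A), !(A -> !D).
          branch 1.2.1 (add (D && A), (A -> !D)):
            (D && A): α-rule — add D, A.
            (A -> !D): β-rule — branch into !A  //  !D.
              branch 1.2.1.1 (add !A):
                × closes — contains both A and !A.
              branch 1.2.1.2 (add !D):
                × closes — contains both D and !D.
          branch 1.2.2 (add !(D && A), !(A -> !D)):
            !(A -> !D): α-rule — add A, !!D.
            !(D && A): β-rule — branch into !D  //  !A.
              branch 1.2.2.1 (add !D):
                × closes — contains both D and !D.
              branch 1.2.2.2 (add !A):
                × closes — contains both A and !A.
  branch 2 (add !C):
    !((D && B) && !B): β-rule — branch into !(D && B)  //  !!B.
      branch 2.1 (add !(D && B)):
        !!((D && A) == (A -> !D)): β-rule — branch into (D && A), (A -> !D)  //  !(D && A), !(A -> !D).
          branch 2.1.1 (add (D && A), (A -> !D)):
            (D && A): α-rule — add D, A.
            !(D && B): β-rule — branch into !D  //  !B.
              branch 2.1.1.1 (add !D):
                × closes — contains both D and !D.
              branch 2.1.1.2 (add !B):
                (A -> !D): β-rule — branch into !A  //  !D.
                  branch 2.1.1.2.1 (add !A):
                    × closes — contains both A and !A.
                  branch 2.1.1.2.2 (add !D):
                    × closes — contains both D and !D.
          branch 2.1.2 (add !(D && A), !(A -> !D)):
            !(A -> !D): α-rule — add A, !!D.
            !(D && B): β-rule — branch into !D  //  !B.
              branch 2.1.2.1 (add !D):
                × closes — contains both D and !D.
              branch 2.1.2.2 (add !B):
                !(D && A): β-rule — branch into !D  //  !A.
                  branch 2.1.2.2.1 (add !D):
                    × closes — contains both D and !D.
                  branch 2.1.2.2.2 (add !A):
                    × closes — contains both A and !A.
      branch 2.2 (add !!B):
        !!((D && A) == (A -> !D)): β-rule — branch into (D && A), (A -> !D)  //  !(D && A), !(A -> !D).
          branch 2.2.1 (add (D && A), (A -> !D)):
            (D && A): α-rule — add D, A.
            (A -> !D): β-rule — branch into !A  //  !D.
              branch 2.2.1.1 (add !A):
                × closes — contains both A and !A.
              branch 2.2.1.2 (add !D):
                × closes — contains both D and !D.
          branch 2.2.2 (add !(D && A), !(A -> !D)):
            !(A -> !D): α-rule — add A, !!D.
            !(D && A): β-rule — branch into !D  //  !A.
              branch 2.2.2.1 (add !D):
                × closes — contains both D and !D.
              branch 2.2.2.2 (add !A):
                × closes — contains both A and !A.
All 20 branches close.
Every branch closed, so the premises entail the conclusion.

Yes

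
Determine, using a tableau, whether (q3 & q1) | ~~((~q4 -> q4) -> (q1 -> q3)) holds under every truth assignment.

Not valid

Assume the negation and expand:
Initial set: {~((q3 & q1) | ~~((~q4 -> q4) -> (q1 -> q3)))}.
~((q3 & q1) | ~~((~q4 -> q4) -> (q1 -> q3))): α-rule — add ~(q3 & q1), ~~~((~q4 -> q4) -> (q1 -> q3)).
~~~((~q4 -> q4) -> (q1 -> q3)): drop double negation, giving ~((~q4 -> q4) -> (q1 -> q3)).
~((~q4 -> q4) -> (q1 -> q3)): α-rule — add (~q4 -> q4), ~(q1 -> q3).
~(q1 -> q3): α-rule — add q1, ~q3.
~(q3 & q1): β-rule — branch into ~q3  //  ~q1.
  branch 1 (add ~q3):
    (~q4 -> q4): β-rule — branch into ~~q4  //  q4.
      branch 1.1 (add ~~q4):
        ○ open, literals {q1=1, q3=0, q4=1}.
      branch 1.2 (add q4):
        ○ open, literals {q1=1, q3=0, q4=1}.
  branch 2 (add ~q1):
    × closes — contains both q1 and ~q1.
1 branch closed, 2 open.
An open branch gives a countermodel: q1=1, q3=0, q4=1 (unmentioned atoms arbitrary); under it the original formula is false.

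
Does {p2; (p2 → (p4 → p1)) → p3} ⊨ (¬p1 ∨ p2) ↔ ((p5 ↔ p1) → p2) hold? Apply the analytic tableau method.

Yes

Initial set: {T p2; T ((p2 → (p4 → p1)) → p3); F ((¬p1 ∨ p2) ↔ ((p5 ↔ p1) → p2))}.
T ((p2 → (p4 → p1)) → p3): β-rule — branch into F (p2 → (p4 → p1))  //  T p3.
  branch 1 (add F (p2 → (p4 → p1))):
    F (p2 → (p4 → p1)): α-rule — add T p2, F (p4 → p1).
    F (p4 → p1): α-rule — add T p4, F p1.
    F ((¬p1 ∨ p2) ↔ ((p5 ↔ p1) → p2)): β-rule — branch into T (¬p1 ∨ p2), F ((p5 ↔ p1) → p2)  //  F (¬p1 ∨ p2), T ((p5 ↔ p1) → p2).
      branch 1.1 (add T (¬p1 ∨ p2), F ((p5 ↔ p1) → p2)):
        F ((p5 ↔ p1) → p2): α-rule — add T (p5 ↔ p1), F p2.
        × closes — contains both p2 and ¬p2.
      branch 1.2 (add F (¬p1 ∨ p2), T ((p5 ↔ p1) → p2)):
        F (¬p1 ∨ p2): α-rule — add F ¬p1, F p2.
        × closes — contains both p1 and ¬p1.
  branch 2 (add T p3):
    F ((¬p1 ∨ p2) ↔ ((p5 ↔ p1) → p2)): β-rule — branch into T (¬p1 ∨ p2), F ((p5 ↔ p1) → p2)  //  F (¬p1 ∨ p2), T ((p5 ↔ p1) → p2).
      branch 2.1 (add T (¬p1 ∨ p2), F ((p5 ↔ p1) → p2)):
        F ((p5 ↔ p1) → p2): α-rule — add T (p5 ↔ p1), F p2.
        × closes — contains both p2 and ¬p2.
      branch 2.2 (add F (¬p1 ∨ p2), T ((p5 ↔ p1) → p2)):
        F (¬p1 ∨ p2): α-rule — add F ¬p1, F p2.
        × closes — contains both p2 and ¬p2.
All 4 branches close.
Every branch closed, so the premises entail the conclusion.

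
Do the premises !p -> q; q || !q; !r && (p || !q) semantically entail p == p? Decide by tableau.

Initial set: {(!p -> q); (q || !q); (!r && (p || !q)); !(p == p)}.
(!r && (p || !q)): α-rule — add !r, (p || !q).
(!p -> q): β-rule — branch into !!p  //  q.
  branch 1 (add !!p):
    (q || !q): β-rule — branch into q  //  !q.
      branch 1.1 (add q):
        !(p == p): β-rule — branch into p, !p  //  !p, p.
          branch 1.1.1 (add p, !p):
            × closes — contains both p and !p.
          branch 1.1.2 (add !p, p):
            × closes — contains both p and !p.
      branch 1.2 (add !q):
        !(p == p): β-rule — branch into p, !p  //  !p, p.
          branch 1.2.1 (add p, !p):
            × closes — contains both p and !p.
          branch 1.2.2 (add !p, p):
            × closes — contains both p and !p.
  branch 2 (add q):
    (q || !q): β-rule — branch into q  //  !q.
      branch 2.1 (add q):
        !(p == p): β-rule — branch into p, !p  //  !p, p.
          branch 2.1.1 (add p, !p):
            × closes — contains both p and !p.
          branch 2.1.2 (add !p, p):
            × closes — contains both p and !p.
      branch 2.2 (add !q):
        × closes — contains both q and !q.
All 7 branches close.
Every branch closed, so the premises entail the conclusion.

Yes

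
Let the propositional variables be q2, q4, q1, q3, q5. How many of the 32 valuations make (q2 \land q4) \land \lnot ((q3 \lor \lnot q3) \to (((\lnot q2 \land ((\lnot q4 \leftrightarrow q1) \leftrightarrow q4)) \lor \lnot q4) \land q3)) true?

Initial set: {((q2 \land q4) \land \lnot ((q3 \lor \lnot q3) \to (((\lnot q2 \land ((\lnot q4 \leftrightarrow q1) \leftrightarrow q4)) \lor \lnot q4) \land q3)))}.
((q2 \land q4) \land \lnot ((q3 \lor \lnot q3) \to (((\lnot q2 \land ((\lnot q4 \leftrightarrow q1) \leftrightarrow q4)) \lor \lnot q4) \land q3))): α-rule — add (q2 \land q4), \lnot ((q3 \lor \lnot q3) \to (((\lnot q2 \land ((\lnot q4 \leftrightarrow q1) \leftrightarrow q4)) \lor \lnot q4) \land q3)).
(q2 \land q4): α-rule — add q2, q4.
\lnot ((q3 \lor \lnot q3) \to (((\lnot q2 \land ((\lnot q4 \leftrightarrow q1) \leftrightarrow q4)) \lor \lnot q4) \land q3)): α-rule — add (q3 \lor \lnot q3), \lnot (((\lnot q2 \land ((\lnot q4 \leftrightarrow q1) \leftrightarrow q4)) \lor \lnot q4) \land q3).
(q3 \lor \lnot q3): β-rule — branch into q3  //  \lnot q3.
  branch 1 (add q3):
    \lnot (((\lnot q2 \land ((\lnot q4 \leftrightarrow q1) \leftrightarrow q4)) \lor \lnot q4) \land q3): β-rule — branch into \lnot ((\lnot q2 \land ((\lnot q4 \leftrightarrow q1) \leftrightarrow q4)) \lor \lnot q4)  //  \lnot q3.
      branch 1.1 (add \lnot ((\lnot q2 \land ((\lnot q4 \leftrightarrow q1) \leftrightarrow q4)) \lor \lnot q4)):
        \lnot ((\lnot q2 \land ((\lnot q4 \leftrightarrow q1) \leftrightarrow q4)) \lor \lnot q4): α-rule — add \lnot (\lnot q2 \land ((\lnot q4 \leftrightarrow q1) \leftrightarrow q4)), \lnot \lnot q4.
        \lnot (\lnot q2 \land ((\lnot q4 \leftrightarrow q1) \leftrightarrow q4)): β-rule — branch into \lnot \lnot q2  //  \lnot ((\lnot q4 \leftrightarrow q1) \leftrightarrow q4).
          branch 1.1.1 (add \lnot \lnot q2):
            ○ open, literals {q2=true, q3=true, q4=true}.
          branch 1.1.2 (add \lnot ((\lnot q4 \leftrightarrow q1) \leftrightarrow q4)):
            \lnot ((\lnot q4 \leftrightarrow q1) \leftrightarrow q4): β-rule — branch into (\lnot q4 \leftrightarrow q1), \lnot q4  //  \lnot (\lnot q4 \leftrightarrow q1), q4.
              branch 1.1.2.1 (add (\lnot q4 \leftrightarrow q1), \lnot q4):
                × closes — contains both q4 and \lnot q4.
              branch 1.1.2.2 (add \lnot (\lnot q4 \leftrightarrow q1), q4):
                \lnot (\lnot q4 \leftrightarrow q1): β-rule — branch into \lnot q4, \lnot q1  //  \lnot \lnot q4, q1.
                  branch 1.1.2.2.1 (add \lnot q4, \lnot q1):
                    × closes — contains both q4 and \lnot q4.
                  branch 1.1.2.2.2 (add \lnot \lnot q4, q1):
                    ○ open, literals {q1=true, q2=true, q3=true, q4=true}.
      branch 1.2 (add \lnot q3):
        × closes — contains both q3 and \lnot q3.
  branch 2 (add \lnot q3):
    \lnot (((\lnot q2 \land ((\lnot q4 \leftrightarrow q1) \leftrightarrow q4)) \lor \lnot q4) \land q3): β-rule — branch into \lnot ((\lnot q2 \land ((\lnot q4 \leftrightarrow q1) \leftrightarrow q4)) \lor \lnot q4)  //  \lnot q3.
      branch 2.1 (add \lnot ((\lnot q2 \land ((\lnot q4 \leftrightarrow q1) \leftrightarrow q4)) \lor \lnot q4)):
        \lnot ((\lnot q2 \land ((\lnot q4 \leftrightarrow q1) \leftrightarrow q4)) \lor \lnot q4): α-rule — add \lnot (\lnot q2 \land ((\lnot q4 \leftrightarrow q1) \leftrightarrow q4)), \lnot \lnot q4.
        \lnot (\lnot q2 \land ((\lnot q4 \leftrightarrow q1) \leftrightarrow q4)): β-rule — branch into \lnot \lnot q2  //  \lnot ((\lnot q4 \leftrightarrow q1) \leftrightarrow q4).
          branch 2.1.1 (add \lnot \lnot q2):
            ○ open, literals {q2=true, q3=false, q4=true}.
          branch 2.1.2 (add \lnot ((\lnot q4 \leftrightarrow q1) \leftrightarrow q4)):
            \lnot ((\lnot q4 \leftrightarrow q1) \leftrightarrow q4): β-rule — branch into (\lnot q4 \leftrightarrow q1), \lnot q4  //  \lnot (\lnot q4 \leftrightarrow q1), q4.
              branch 2.1.2.1 (add (\lnot q4 \leftrightarrow q1), \lnot q4):
                × closes — contains both q4 and \lnot q4.
              branch 2.1.2.2 (add \lnot (\lnot q4 \leftrightarrow q1), q4):
                \lnot (\lnot q4 \leftrightarrow q1): β-rule — branch into \lnot q4, \lnot q1  //  \lnot \lnot q4, q1.
                  branch 2.1.2.2.1 (add \lnot q4, \lnot q1):
                    × closes — contains both q4 and \lnot q4.
                  branch 2.1.2.2.2 (add \lnot \lnot q4, q1):
                    ○ open, literals {q1=true, q2=true, q3=false, q4=true}.
      branch 2.2 (add \lnot q3):
        ○ open, literals {q2=true, q3=false, q4=true}.
5 branches closed, 5 open.
Each open branch fixes some atoms; the unmentioned ones are free. Counting distinct full assignments: branch {q2=true, q3=true, q4=true} (q1, q5) contributes 4 new; branch {q1=true, q2=true, q3=true, q4=true} (q5) contributes 0 new; branch {q2=true, q3=false, q4=true} (q1, q5) contributes 4 new; branch {q1=true, q2=true, q3=false, q4=true} (q5) contributes 0 new; branch {q2=true, q3=false, q4=true} (q1, q5) contributes 0 new. Total: 8.

8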